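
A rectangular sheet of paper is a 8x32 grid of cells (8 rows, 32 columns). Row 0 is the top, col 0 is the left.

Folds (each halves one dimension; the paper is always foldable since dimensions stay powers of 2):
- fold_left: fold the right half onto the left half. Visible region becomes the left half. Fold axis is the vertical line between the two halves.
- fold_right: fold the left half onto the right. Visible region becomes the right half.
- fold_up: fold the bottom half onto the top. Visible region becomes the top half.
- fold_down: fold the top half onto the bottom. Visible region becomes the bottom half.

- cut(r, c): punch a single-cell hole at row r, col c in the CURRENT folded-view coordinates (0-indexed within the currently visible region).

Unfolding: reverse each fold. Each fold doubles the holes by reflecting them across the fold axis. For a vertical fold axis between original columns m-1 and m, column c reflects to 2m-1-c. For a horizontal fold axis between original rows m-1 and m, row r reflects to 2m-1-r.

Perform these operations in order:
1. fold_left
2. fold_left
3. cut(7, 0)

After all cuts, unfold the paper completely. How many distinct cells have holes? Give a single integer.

Op 1 fold_left: fold axis v@16; visible region now rows[0,8) x cols[0,16) = 8x16
Op 2 fold_left: fold axis v@8; visible region now rows[0,8) x cols[0,8) = 8x8
Op 3 cut(7, 0): punch at orig (7,0); cuts so far [(7, 0)]; region rows[0,8) x cols[0,8) = 8x8
Unfold 1 (reflect across v@8): 2 holes -> [(7, 0), (7, 15)]
Unfold 2 (reflect across v@16): 4 holes -> [(7, 0), (7, 15), (7, 16), (7, 31)]

Answer: 4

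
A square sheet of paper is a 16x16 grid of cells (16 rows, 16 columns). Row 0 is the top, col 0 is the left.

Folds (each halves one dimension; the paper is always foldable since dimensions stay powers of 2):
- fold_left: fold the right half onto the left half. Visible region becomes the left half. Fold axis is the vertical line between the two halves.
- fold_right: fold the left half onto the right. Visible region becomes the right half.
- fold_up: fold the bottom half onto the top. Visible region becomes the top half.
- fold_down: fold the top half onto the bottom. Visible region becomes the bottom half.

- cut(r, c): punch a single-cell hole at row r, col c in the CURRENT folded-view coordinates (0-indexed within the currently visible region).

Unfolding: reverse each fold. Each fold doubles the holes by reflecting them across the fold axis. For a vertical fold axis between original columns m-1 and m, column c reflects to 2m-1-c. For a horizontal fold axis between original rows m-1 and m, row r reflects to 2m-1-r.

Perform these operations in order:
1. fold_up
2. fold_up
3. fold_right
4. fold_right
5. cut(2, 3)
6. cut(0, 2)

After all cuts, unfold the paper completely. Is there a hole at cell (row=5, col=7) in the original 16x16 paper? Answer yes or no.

Op 1 fold_up: fold axis h@8; visible region now rows[0,8) x cols[0,16) = 8x16
Op 2 fold_up: fold axis h@4; visible region now rows[0,4) x cols[0,16) = 4x16
Op 3 fold_right: fold axis v@8; visible region now rows[0,4) x cols[8,16) = 4x8
Op 4 fold_right: fold axis v@12; visible region now rows[0,4) x cols[12,16) = 4x4
Op 5 cut(2, 3): punch at orig (2,15); cuts so far [(2, 15)]; region rows[0,4) x cols[12,16) = 4x4
Op 6 cut(0, 2): punch at orig (0,14); cuts so far [(0, 14), (2, 15)]; region rows[0,4) x cols[12,16) = 4x4
Unfold 1 (reflect across v@12): 4 holes -> [(0, 9), (0, 14), (2, 8), (2, 15)]
Unfold 2 (reflect across v@8): 8 holes -> [(0, 1), (0, 6), (0, 9), (0, 14), (2, 0), (2, 7), (2, 8), (2, 15)]
Unfold 3 (reflect across h@4): 16 holes -> [(0, 1), (0, 6), (0, 9), (0, 14), (2, 0), (2, 7), (2, 8), (2, 15), (5, 0), (5, 7), (5, 8), (5, 15), (7, 1), (7, 6), (7, 9), (7, 14)]
Unfold 4 (reflect across h@8): 32 holes -> [(0, 1), (0, 6), (0, 9), (0, 14), (2, 0), (2, 7), (2, 8), (2, 15), (5, 0), (5, 7), (5, 8), (5, 15), (7, 1), (7, 6), (7, 9), (7, 14), (8, 1), (8, 6), (8, 9), (8, 14), (10, 0), (10, 7), (10, 8), (10, 15), (13, 0), (13, 7), (13, 8), (13, 15), (15, 1), (15, 6), (15, 9), (15, 14)]
Holes: [(0, 1), (0, 6), (0, 9), (0, 14), (2, 0), (2, 7), (2, 8), (2, 15), (5, 0), (5, 7), (5, 8), (5, 15), (7, 1), (7, 6), (7, 9), (7, 14), (8, 1), (8, 6), (8, 9), (8, 14), (10, 0), (10, 7), (10, 8), (10, 15), (13, 0), (13, 7), (13, 8), (13, 15), (15, 1), (15, 6), (15, 9), (15, 14)]

Answer: yes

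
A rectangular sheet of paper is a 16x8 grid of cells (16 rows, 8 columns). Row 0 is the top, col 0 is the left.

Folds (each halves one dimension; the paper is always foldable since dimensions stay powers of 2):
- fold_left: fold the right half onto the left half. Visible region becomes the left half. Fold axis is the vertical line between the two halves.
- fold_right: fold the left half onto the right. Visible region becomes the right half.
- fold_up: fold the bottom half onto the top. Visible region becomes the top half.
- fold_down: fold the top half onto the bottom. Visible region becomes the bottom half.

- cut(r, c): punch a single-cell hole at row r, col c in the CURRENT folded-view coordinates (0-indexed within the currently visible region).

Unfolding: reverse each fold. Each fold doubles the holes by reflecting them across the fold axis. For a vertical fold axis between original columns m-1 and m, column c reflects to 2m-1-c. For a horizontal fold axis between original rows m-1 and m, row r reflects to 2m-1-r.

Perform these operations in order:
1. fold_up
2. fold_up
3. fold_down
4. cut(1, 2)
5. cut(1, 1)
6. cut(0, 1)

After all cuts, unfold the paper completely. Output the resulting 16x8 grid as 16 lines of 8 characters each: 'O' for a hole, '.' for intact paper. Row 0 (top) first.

Answer: .OO.....
.O......
.O......
.OO.....
.OO.....
.O......
.O......
.OO.....
.OO.....
.O......
.O......
.OO.....
.OO.....
.O......
.O......
.OO.....

Derivation:
Op 1 fold_up: fold axis h@8; visible region now rows[0,8) x cols[0,8) = 8x8
Op 2 fold_up: fold axis h@4; visible region now rows[0,4) x cols[0,8) = 4x8
Op 3 fold_down: fold axis h@2; visible region now rows[2,4) x cols[0,8) = 2x8
Op 4 cut(1, 2): punch at orig (3,2); cuts so far [(3, 2)]; region rows[2,4) x cols[0,8) = 2x8
Op 5 cut(1, 1): punch at orig (3,1); cuts so far [(3, 1), (3, 2)]; region rows[2,4) x cols[0,8) = 2x8
Op 6 cut(0, 1): punch at orig (2,1); cuts so far [(2, 1), (3, 1), (3, 2)]; region rows[2,4) x cols[0,8) = 2x8
Unfold 1 (reflect across h@2): 6 holes -> [(0, 1), (0, 2), (1, 1), (2, 1), (3, 1), (3, 2)]
Unfold 2 (reflect across h@4): 12 holes -> [(0, 1), (0, 2), (1, 1), (2, 1), (3, 1), (3, 2), (4, 1), (4, 2), (5, 1), (6, 1), (7, 1), (7, 2)]
Unfold 3 (reflect across h@8): 24 holes -> [(0, 1), (0, 2), (1, 1), (2, 1), (3, 1), (3, 2), (4, 1), (4, 2), (5, 1), (6, 1), (7, 1), (7, 2), (8, 1), (8, 2), (9, 1), (10, 1), (11, 1), (11, 2), (12, 1), (12, 2), (13, 1), (14, 1), (15, 1), (15, 2)]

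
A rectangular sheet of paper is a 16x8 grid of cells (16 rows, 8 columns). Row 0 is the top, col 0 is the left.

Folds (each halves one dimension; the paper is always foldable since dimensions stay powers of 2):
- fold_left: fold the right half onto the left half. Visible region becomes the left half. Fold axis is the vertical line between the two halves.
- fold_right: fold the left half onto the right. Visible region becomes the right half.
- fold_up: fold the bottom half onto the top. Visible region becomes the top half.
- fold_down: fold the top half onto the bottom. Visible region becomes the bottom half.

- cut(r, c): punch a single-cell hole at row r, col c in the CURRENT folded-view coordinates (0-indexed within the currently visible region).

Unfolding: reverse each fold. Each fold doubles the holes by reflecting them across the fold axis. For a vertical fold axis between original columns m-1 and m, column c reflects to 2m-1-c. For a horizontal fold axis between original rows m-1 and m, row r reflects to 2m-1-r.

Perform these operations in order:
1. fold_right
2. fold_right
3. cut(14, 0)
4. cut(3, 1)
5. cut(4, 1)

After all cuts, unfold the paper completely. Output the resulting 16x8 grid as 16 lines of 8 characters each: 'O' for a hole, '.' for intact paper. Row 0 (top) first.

Answer: ........
........
........
O..OO..O
O..OO..O
........
........
........
........
........
........
........
........
........
.OO..OO.
........

Derivation:
Op 1 fold_right: fold axis v@4; visible region now rows[0,16) x cols[4,8) = 16x4
Op 2 fold_right: fold axis v@6; visible region now rows[0,16) x cols[6,8) = 16x2
Op 3 cut(14, 0): punch at orig (14,6); cuts so far [(14, 6)]; region rows[0,16) x cols[6,8) = 16x2
Op 4 cut(3, 1): punch at orig (3,7); cuts so far [(3, 7), (14, 6)]; region rows[0,16) x cols[6,8) = 16x2
Op 5 cut(4, 1): punch at orig (4,7); cuts so far [(3, 7), (4, 7), (14, 6)]; region rows[0,16) x cols[6,8) = 16x2
Unfold 1 (reflect across v@6): 6 holes -> [(3, 4), (3, 7), (4, 4), (4, 7), (14, 5), (14, 6)]
Unfold 2 (reflect across v@4): 12 holes -> [(3, 0), (3, 3), (3, 4), (3, 7), (4, 0), (4, 3), (4, 4), (4, 7), (14, 1), (14, 2), (14, 5), (14, 6)]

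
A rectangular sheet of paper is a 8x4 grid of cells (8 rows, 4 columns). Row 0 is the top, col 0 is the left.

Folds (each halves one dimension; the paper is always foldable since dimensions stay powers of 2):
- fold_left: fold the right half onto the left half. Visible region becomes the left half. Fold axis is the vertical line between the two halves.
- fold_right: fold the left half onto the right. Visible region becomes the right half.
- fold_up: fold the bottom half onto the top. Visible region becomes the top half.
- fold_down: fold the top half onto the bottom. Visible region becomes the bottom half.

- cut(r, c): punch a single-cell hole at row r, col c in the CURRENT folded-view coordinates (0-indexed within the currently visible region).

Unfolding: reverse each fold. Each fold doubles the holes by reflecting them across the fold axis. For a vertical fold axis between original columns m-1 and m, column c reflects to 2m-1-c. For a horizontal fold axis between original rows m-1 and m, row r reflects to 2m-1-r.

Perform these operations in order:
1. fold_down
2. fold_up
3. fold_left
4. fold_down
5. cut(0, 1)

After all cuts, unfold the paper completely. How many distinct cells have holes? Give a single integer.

Op 1 fold_down: fold axis h@4; visible region now rows[4,8) x cols[0,4) = 4x4
Op 2 fold_up: fold axis h@6; visible region now rows[4,6) x cols[0,4) = 2x4
Op 3 fold_left: fold axis v@2; visible region now rows[4,6) x cols[0,2) = 2x2
Op 4 fold_down: fold axis h@5; visible region now rows[5,6) x cols[0,2) = 1x2
Op 5 cut(0, 1): punch at orig (5,1); cuts so far [(5, 1)]; region rows[5,6) x cols[0,2) = 1x2
Unfold 1 (reflect across h@5): 2 holes -> [(4, 1), (5, 1)]
Unfold 2 (reflect across v@2): 4 holes -> [(4, 1), (4, 2), (5, 1), (5, 2)]
Unfold 3 (reflect across h@6): 8 holes -> [(4, 1), (4, 2), (5, 1), (5, 2), (6, 1), (6, 2), (7, 1), (7, 2)]
Unfold 4 (reflect across h@4): 16 holes -> [(0, 1), (0, 2), (1, 1), (1, 2), (2, 1), (2, 2), (3, 1), (3, 2), (4, 1), (4, 2), (5, 1), (5, 2), (6, 1), (6, 2), (7, 1), (7, 2)]

Answer: 16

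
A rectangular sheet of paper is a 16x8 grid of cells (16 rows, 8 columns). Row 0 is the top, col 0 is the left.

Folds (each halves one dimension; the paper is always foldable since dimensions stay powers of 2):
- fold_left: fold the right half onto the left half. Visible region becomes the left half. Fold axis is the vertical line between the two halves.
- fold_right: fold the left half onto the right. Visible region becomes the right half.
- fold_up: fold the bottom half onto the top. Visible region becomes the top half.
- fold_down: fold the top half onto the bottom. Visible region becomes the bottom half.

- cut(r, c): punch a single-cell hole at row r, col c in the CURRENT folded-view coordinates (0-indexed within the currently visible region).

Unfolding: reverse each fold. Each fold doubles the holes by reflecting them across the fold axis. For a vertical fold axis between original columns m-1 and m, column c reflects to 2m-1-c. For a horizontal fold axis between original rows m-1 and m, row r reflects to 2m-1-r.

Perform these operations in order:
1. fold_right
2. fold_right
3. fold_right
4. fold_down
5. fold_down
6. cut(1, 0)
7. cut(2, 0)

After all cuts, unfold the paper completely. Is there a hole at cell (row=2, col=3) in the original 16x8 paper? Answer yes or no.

Answer: yes

Derivation:
Op 1 fold_right: fold axis v@4; visible region now rows[0,16) x cols[4,8) = 16x4
Op 2 fold_right: fold axis v@6; visible region now rows[0,16) x cols[6,8) = 16x2
Op 3 fold_right: fold axis v@7; visible region now rows[0,16) x cols[7,8) = 16x1
Op 4 fold_down: fold axis h@8; visible region now rows[8,16) x cols[7,8) = 8x1
Op 5 fold_down: fold axis h@12; visible region now rows[12,16) x cols[7,8) = 4x1
Op 6 cut(1, 0): punch at orig (13,7); cuts so far [(13, 7)]; region rows[12,16) x cols[7,8) = 4x1
Op 7 cut(2, 0): punch at orig (14,7); cuts so far [(13, 7), (14, 7)]; region rows[12,16) x cols[7,8) = 4x1
Unfold 1 (reflect across h@12): 4 holes -> [(9, 7), (10, 7), (13, 7), (14, 7)]
Unfold 2 (reflect across h@8): 8 holes -> [(1, 7), (2, 7), (5, 7), (6, 7), (9, 7), (10, 7), (13, 7), (14, 7)]
Unfold 3 (reflect across v@7): 16 holes -> [(1, 6), (1, 7), (2, 6), (2, 7), (5, 6), (5, 7), (6, 6), (6, 7), (9, 6), (9, 7), (10, 6), (10, 7), (13, 6), (13, 7), (14, 6), (14, 7)]
Unfold 4 (reflect across v@6): 32 holes -> [(1, 4), (1, 5), (1, 6), (1, 7), (2, 4), (2, 5), (2, 6), (2, 7), (5, 4), (5, 5), (5, 6), (5, 7), (6, 4), (6, 5), (6, 6), (6, 7), (9, 4), (9, 5), (9, 6), (9, 7), (10, 4), (10, 5), (10, 6), (10, 7), (13, 4), (13, 5), (13, 6), (13, 7), (14, 4), (14, 5), (14, 6), (14, 7)]
Unfold 5 (reflect across v@4): 64 holes -> [(1, 0), (1, 1), (1, 2), (1, 3), (1, 4), (1, 5), (1, 6), (1, 7), (2, 0), (2, 1), (2, 2), (2, 3), (2, 4), (2, 5), (2, 6), (2, 7), (5, 0), (5, 1), (5, 2), (5, 3), (5, 4), (5, 5), (5, 6), (5, 7), (6, 0), (6, 1), (6, 2), (6, 3), (6, 4), (6, 5), (6, 6), (6, 7), (9, 0), (9, 1), (9, 2), (9, 3), (9, 4), (9, 5), (9, 6), (9, 7), (10, 0), (10, 1), (10, 2), (10, 3), (10, 4), (10, 5), (10, 6), (10, 7), (13, 0), (13, 1), (13, 2), (13, 3), (13, 4), (13, 5), (13, 6), (13, 7), (14, 0), (14, 1), (14, 2), (14, 3), (14, 4), (14, 5), (14, 6), (14, 7)]
Holes: [(1, 0), (1, 1), (1, 2), (1, 3), (1, 4), (1, 5), (1, 6), (1, 7), (2, 0), (2, 1), (2, 2), (2, 3), (2, 4), (2, 5), (2, 6), (2, 7), (5, 0), (5, 1), (5, 2), (5, 3), (5, 4), (5, 5), (5, 6), (5, 7), (6, 0), (6, 1), (6, 2), (6, 3), (6, 4), (6, 5), (6, 6), (6, 7), (9, 0), (9, 1), (9, 2), (9, 3), (9, 4), (9, 5), (9, 6), (9, 7), (10, 0), (10, 1), (10, 2), (10, 3), (10, 4), (10, 5), (10, 6), (10, 7), (13, 0), (13, 1), (13, 2), (13, 3), (13, 4), (13, 5), (13, 6), (13, 7), (14, 0), (14, 1), (14, 2), (14, 3), (14, 4), (14, 5), (14, 6), (14, 7)]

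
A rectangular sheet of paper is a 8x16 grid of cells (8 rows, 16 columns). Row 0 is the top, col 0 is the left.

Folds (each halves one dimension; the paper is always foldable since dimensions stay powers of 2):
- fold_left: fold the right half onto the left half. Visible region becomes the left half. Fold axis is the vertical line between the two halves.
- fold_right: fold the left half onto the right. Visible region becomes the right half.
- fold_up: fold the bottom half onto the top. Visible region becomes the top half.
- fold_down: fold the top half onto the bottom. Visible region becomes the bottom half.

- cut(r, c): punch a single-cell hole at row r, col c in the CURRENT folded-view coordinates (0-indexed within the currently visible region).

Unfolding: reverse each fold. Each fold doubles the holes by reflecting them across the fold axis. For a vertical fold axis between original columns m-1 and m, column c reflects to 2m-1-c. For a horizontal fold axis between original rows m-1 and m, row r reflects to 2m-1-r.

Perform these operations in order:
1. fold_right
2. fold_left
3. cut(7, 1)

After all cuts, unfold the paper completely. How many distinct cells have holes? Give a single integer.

Op 1 fold_right: fold axis v@8; visible region now rows[0,8) x cols[8,16) = 8x8
Op 2 fold_left: fold axis v@12; visible region now rows[0,8) x cols[8,12) = 8x4
Op 3 cut(7, 1): punch at orig (7,9); cuts so far [(7, 9)]; region rows[0,8) x cols[8,12) = 8x4
Unfold 1 (reflect across v@12): 2 holes -> [(7, 9), (7, 14)]
Unfold 2 (reflect across v@8): 4 holes -> [(7, 1), (7, 6), (7, 9), (7, 14)]

Answer: 4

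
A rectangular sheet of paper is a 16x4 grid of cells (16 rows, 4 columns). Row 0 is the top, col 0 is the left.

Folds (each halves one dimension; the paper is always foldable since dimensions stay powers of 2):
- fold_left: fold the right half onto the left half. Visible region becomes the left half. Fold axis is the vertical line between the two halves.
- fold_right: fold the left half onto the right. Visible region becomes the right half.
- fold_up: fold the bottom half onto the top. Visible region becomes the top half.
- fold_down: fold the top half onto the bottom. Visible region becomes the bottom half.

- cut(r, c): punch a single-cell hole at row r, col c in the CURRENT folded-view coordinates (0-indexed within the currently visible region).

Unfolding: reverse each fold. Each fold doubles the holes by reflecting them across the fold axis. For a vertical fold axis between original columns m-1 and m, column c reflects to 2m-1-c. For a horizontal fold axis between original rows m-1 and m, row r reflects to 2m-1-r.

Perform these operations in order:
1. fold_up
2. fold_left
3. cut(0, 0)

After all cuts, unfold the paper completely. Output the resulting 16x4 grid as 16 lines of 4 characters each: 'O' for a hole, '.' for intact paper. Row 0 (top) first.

Answer: O..O
....
....
....
....
....
....
....
....
....
....
....
....
....
....
O..O

Derivation:
Op 1 fold_up: fold axis h@8; visible region now rows[0,8) x cols[0,4) = 8x4
Op 2 fold_left: fold axis v@2; visible region now rows[0,8) x cols[0,2) = 8x2
Op 3 cut(0, 0): punch at orig (0,0); cuts so far [(0, 0)]; region rows[0,8) x cols[0,2) = 8x2
Unfold 1 (reflect across v@2): 2 holes -> [(0, 0), (0, 3)]
Unfold 2 (reflect across h@8): 4 holes -> [(0, 0), (0, 3), (15, 0), (15, 3)]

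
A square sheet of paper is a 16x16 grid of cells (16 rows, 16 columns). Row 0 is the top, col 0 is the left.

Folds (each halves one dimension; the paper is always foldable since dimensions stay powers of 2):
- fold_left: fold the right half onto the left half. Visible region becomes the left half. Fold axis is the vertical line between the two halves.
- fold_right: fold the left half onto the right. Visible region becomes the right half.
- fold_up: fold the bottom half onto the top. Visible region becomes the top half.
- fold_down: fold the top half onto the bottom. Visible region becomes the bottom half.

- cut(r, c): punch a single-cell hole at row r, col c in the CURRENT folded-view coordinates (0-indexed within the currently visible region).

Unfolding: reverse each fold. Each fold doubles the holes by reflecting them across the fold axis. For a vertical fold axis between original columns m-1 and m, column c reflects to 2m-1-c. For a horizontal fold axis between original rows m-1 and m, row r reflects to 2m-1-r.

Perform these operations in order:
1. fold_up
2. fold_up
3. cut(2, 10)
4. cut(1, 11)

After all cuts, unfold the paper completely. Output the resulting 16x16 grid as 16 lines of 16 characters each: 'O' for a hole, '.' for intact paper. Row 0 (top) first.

Op 1 fold_up: fold axis h@8; visible region now rows[0,8) x cols[0,16) = 8x16
Op 2 fold_up: fold axis h@4; visible region now rows[0,4) x cols[0,16) = 4x16
Op 3 cut(2, 10): punch at orig (2,10); cuts so far [(2, 10)]; region rows[0,4) x cols[0,16) = 4x16
Op 4 cut(1, 11): punch at orig (1,11); cuts so far [(1, 11), (2, 10)]; region rows[0,4) x cols[0,16) = 4x16
Unfold 1 (reflect across h@4): 4 holes -> [(1, 11), (2, 10), (5, 10), (6, 11)]
Unfold 2 (reflect across h@8): 8 holes -> [(1, 11), (2, 10), (5, 10), (6, 11), (9, 11), (10, 10), (13, 10), (14, 11)]

Answer: ................
...........O....
..........O.....
................
................
..........O.....
...........O....
................
................
...........O....
..........O.....
................
................
..........O.....
...........O....
................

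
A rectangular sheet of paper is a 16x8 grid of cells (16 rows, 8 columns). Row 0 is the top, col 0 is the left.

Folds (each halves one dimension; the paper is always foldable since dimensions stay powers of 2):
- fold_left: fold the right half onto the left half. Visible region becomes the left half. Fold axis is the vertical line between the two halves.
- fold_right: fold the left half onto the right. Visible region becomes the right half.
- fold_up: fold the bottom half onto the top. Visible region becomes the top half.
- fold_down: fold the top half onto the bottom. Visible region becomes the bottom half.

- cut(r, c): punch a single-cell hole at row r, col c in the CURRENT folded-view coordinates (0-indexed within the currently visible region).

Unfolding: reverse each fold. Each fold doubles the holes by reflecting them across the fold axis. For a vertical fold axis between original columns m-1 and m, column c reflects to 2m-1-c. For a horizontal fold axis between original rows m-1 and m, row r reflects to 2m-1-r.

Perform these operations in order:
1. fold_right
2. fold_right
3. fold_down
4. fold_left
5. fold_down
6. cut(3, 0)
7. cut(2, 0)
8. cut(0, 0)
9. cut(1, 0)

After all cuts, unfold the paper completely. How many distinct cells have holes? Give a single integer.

Op 1 fold_right: fold axis v@4; visible region now rows[0,16) x cols[4,8) = 16x4
Op 2 fold_right: fold axis v@6; visible region now rows[0,16) x cols[6,8) = 16x2
Op 3 fold_down: fold axis h@8; visible region now rows[8,16) x cols[6,8) = 8x2
Op 4 fold_left: fold axis v@7; visible region now rows[8,16) x cols[6,7) = 8x1
Op 5 fold_down: fold axis h@12; visible region now rows[12,16) x cols[6,7) = 4x1
Op 6 cut(3, 0): punch at orig (15,6); cuts so far [(15, 6)]; region rows[12,16) x cols[6,7) = 4x1
Op 7 cut(2, 0): punch at orig (14,6); cuts so far [(14, 6), (15, 6)]; region rows[12,16) x cols[6,7) = 4x1
Op 8 cut(0, 0): punch at orig (12,6); cuts so far [(12, 6), (14, 6), (15, 6)]; region rows[12,16) x cols[6,7) = 4x1
Op 9 cut(1, 0): punch at orig (13,6); cuts so far [(12, 6), (13, 6), (14, 6), (15, 6)]; region rows[12,16) x cols[6,7) = 4x1
Unfold 1 (reflect across h@12): 8 holes -> [(8, 6), (9, 6), (10, 6), (11, 6), (12, 6), (13, 6), (14, 6), (15, 6)]
Unfold 2 (reflect across v@7): 16 holes -> [(8, 6), (8, 7), (9, 6), (9, 7), (10, 6), (10, 7), (11, 6), (11, 7), (12, 6), (12, 7), (13, 6), (13, 7), (14, 6), (14, 7), (15, 6), (15, 7)]
Unfold 3 (reflect across h@8): 32 holes -> [(0, 6), (0, 7), (1, 6), (1, 7), (2, 6), (2, 7), (3, 6), (3, 7), (4, 6), (4, 7), (5, 6), (5, 7), (6, 6), (6, 7), (7, 6), (7, 7), (8, 6), (8, 7), (9, 6), (9, 7), (10, 6), (10, 7), (11, 6), (11, 7), (12, 6), (12, 7), (13, 6), (13, 7), (14, 6), (14, 7), (15, 6), (15, 7)]
Unfold 4 (reflect across v@6): 64 holes -> [(0, 4), (0, 5), (0, 6), (0, 7), (1, 4), (1, 5), (1, 6), (1, 7), (2, 4), (2, 5), (2, 6), (2, 7), (3, 4), (3, 5), (3, 6), (3, 7), (4, 4), (4, 5), (4, 6), (4, 7), (5, 4), (5, 5), (5, 6), (5, 7), (6, 4), (6, 5), (6, 6), (6, 7), (7, 4), (7, 5), (7, 6), (7, 7), (8, 4), (8, 5), (8, 6), (8, 7), (9, 4), (9, 5), (9, 6), (9, 7), (10, 4), (10, 5), (10, 6), (10, 7), (11, 4), (11, 5), (11, 6), (11, 7), (12, 4), (12, 5), (12, 6), (12, 7), (13, 4), (13, 5), (13, 6), (13, 7), (14, 4), (14, 5), (14, 6), (14, 7), (15, 4), (15, 5), (15, 6), (15, 7)]
Unfold 5 (reflect across v@4): 128 holes -> [(0, 0), (0, 1), (0, 2), (0, 3), (0, 4), (0, 5), (0, 6), (0, 7), (1, 0), (1, 1), (1, 2), (1, 3), (1, 4), (1, 5), (1, 6), (1, 7), (2, 0), (2, 1), (2, 2), (2, 3), (2, 4), (2, 5), (2, 6), (2, 7), (3, 0), (3, 1), (3, 2), (3, 3), (3, 4), (3, 5), (3, 6), (3, 7), (4, 0), (4, 1), (4, 2), (4, 3), (4, 4), (4, 5), (4, 6), (4, 7), (5, 0), (5, 1), (5, 2), (5, 3), (5, 4), (5, 5), (5, 6), (5, 7), (6, 0), (6, 1), (6, 2), (6, 3), (6, 4), (6, 5), (6, 6), (6, 7), (7, 0), (7, 1), (7, 2), (7, 3), (7, 4), (7, 5), (7, 6), (7, 7), (8, 0), (8, 1), (8, 2), (8, 3), (8, 4), (8, 5), (8, 6), (8, 7), (9, 0), (9, 1), (9, 2), (9, 3), (9, 4), (9, 5), (9, 6), (9, 7), (10, 0), (10, 1), (10, 2), (10, 3), (10, 4), (10, 5), (10, 6), (10, 7), (11, 0), (11, 1), (11, 2), (11, 3), (11, 4), (11, 5), (11, 6), (11, 7), (12, 0), (12, 1), (12, 2), (12, 3), (12, 4), (12, 5), (12, 6), (12, 7), (13, 0), (13, 1), (13, 2), (13, 3), (13, 4), (13, 5), (13, 6), (13, 7), (14, 0), (14, 1), (14, 2), (14, 3), (14, 4), (14, 5), (14, 6), (14, 7), (15, 0), (15, 1), (15, 2), (15, 3), (15, 4), (15, 5), (15, 6), (15, 7)]

Answer: 128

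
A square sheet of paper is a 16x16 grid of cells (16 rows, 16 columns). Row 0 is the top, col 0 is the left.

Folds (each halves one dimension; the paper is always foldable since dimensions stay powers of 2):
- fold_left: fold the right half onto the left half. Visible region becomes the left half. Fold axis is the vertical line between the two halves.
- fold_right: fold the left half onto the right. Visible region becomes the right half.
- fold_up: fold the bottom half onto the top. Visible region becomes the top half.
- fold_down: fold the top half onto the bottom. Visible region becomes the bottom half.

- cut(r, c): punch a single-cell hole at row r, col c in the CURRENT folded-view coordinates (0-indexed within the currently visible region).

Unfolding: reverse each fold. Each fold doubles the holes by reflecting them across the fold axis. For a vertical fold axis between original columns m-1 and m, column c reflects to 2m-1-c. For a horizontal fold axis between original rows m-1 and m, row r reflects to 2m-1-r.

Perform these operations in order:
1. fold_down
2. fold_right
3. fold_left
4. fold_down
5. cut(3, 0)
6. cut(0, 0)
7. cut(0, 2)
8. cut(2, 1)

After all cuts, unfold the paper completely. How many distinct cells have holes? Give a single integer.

Answer: 64

Derivation:
Op 1 fold_down: fold axis h@8; visible region now rows[8,16) x cols[0,16) = 8x16
Op 2 fold_right: fold axis v@8; visible region now rows[8,16) x cols[8,16) = 8x8
Op 3 fold_left: fold axis v@12; visible region now rows[8,16) x cols[8,12) = 8x4
Op 4 fold_down: fold axis h@12; visible region now rows[12,16) x cols[8,12) = 4x4
Op 5 cut(3, 0): punch at orig (15,8); cuts so far [(15, 8)]; region rows[12,16) x cols[8,12) = 4x4
Op 6 cut(0, 0): punch at orig (12,8); cuts so far [(12, 8), (15, 8)]; region rows[12,16) x cols[8,12) = 4x4
Op 7 cut(0, 2): punch at orig (12,10); cuts so far [(12, 8), (12, 10), (15, 8)]; region rows[12,16) x cols[8,12) = 4x4
Op 8 cut(2, 1): punch at orig (14,9); cuts so far [(12, 8), (12, 10), (14, 9), (15, 8)]; region rows[12,16) x cols[8,12) = 4x4
Unfold 1 (reflect across h@12): 8 holes -> [(8, 8), (9, 9), (11, 8), (11, 10), (12, 8), (12, 10), (14, 9), (15, 8)]
Unfold 2 (reflect across v@12): 16 holes -> [(8, 8), (8, 15), (9, 9), (9, 14), (11, 8), (11, 10), (11, 13), (11, 15), (12, 8), (12, 10), (12, 13), (12, 15), (14, 9), (14, 14), (15, 8), (15, 15)]
Unfold 3 (reflect across v@8): 32 holes -> [(8, 0), (8, 7), (8, 8), (8, 15), (9, 1), (9, 6), (9, 9), (9, 14), (11, 0), (11, 2), (11, 5), (11, 7), (11, 8), (11, 10), (11, 13), (11, 15), (12, 0), (12, 2), (12, 5), (12, 7), (12, 8), (12, 10), (12, 13), (12, 15), (14, 1), (14, 6), (14, 9), (14, 14), (15, 0), (15, 7), (15, 8), (15, 15)]
Unfold 4 (reflect across h@8): 64 holes -> [(0, 0), (0, 7), (0, 8), (0, 15), (1, 1), (1, 6), (1, 9), (1, 14), (3, 0), (3, 2), (3, 5), (3, 7), (3, 8), (3, 10), (3, 13), (3, 15), (4, 0), (4, 2), (4, 5), (4, 7), (4, 8), (4, 10), (4, 13), (4, 15), (6, 1), (6, 6), (6, 9), (6, 14), (7, 0), (7, 7), (7, 8), (7, 15), (8, 0), (8, 7), (8, 8), (8, 15), (9, 1), (9, 6), (9, 9), (9, 14), (11, 0), (11, 2), (11, 5), (11, 7), (11, 8), (11, 10), (11, 13), (11, 15), (12, 0), (12, 2), (12, 5), (12, 7), (12, 8), (12, 10), (12, 13), (12, 15), (14, 1), (14, 6), (14, 9), (14, 14), (15, 0), (15, 7), (15, 8), (15, 15)]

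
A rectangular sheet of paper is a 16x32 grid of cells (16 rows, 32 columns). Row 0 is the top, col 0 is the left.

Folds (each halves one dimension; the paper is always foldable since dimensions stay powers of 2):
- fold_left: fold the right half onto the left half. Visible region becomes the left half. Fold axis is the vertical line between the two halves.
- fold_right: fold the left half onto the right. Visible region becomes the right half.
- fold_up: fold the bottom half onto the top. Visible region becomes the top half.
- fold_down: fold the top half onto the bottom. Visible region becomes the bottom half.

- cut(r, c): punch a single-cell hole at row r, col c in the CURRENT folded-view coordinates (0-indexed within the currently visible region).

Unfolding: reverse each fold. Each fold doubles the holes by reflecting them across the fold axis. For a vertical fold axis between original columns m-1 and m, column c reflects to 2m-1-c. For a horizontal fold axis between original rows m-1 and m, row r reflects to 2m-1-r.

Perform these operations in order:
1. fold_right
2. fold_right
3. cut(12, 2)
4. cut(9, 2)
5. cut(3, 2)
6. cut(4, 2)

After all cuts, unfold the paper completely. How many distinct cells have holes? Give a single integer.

Op 1 fold_right: fold axis v@16; visible region now rows[0,16) x cols[16,32) = 16x16
Op 2 fold_right: fold axis v@24; visible region now rows[0,16) x cols[24,32) = 16x8
Op 3 cut(12, 2): punch at orig (12,26); cuts so far [(12, 26)]; region rows[0,16) x cols[24,32) = 16x8
Op 4 cut(9, 2): punch at orig (9,26); cuts so far [(9, 26), (12, 26)]; region rows[0,16) x cols[24,32) = 16x8
Op 5 cut(3, 2): punch at orig (3,26); cuts so far [(3, 26), (9, 26), (12, 26)]; region rows[0,16) x cols[24,32) = 16x8
Op 6 cut(4, 2): punch at orig (4,26); cuts so far [(3, 26), (4, 26), (9, 26), (12, 26)]; region rows[0,16) x cols[24,32) = 16x8
Unfold 1 (reflect across v@24): 8 holes -> [(3, 21), (3, 26), (4, 21), (4, 26), (9, 21), (9, 26), (12, 21), (12, 26)]
Unfold 2 (reflect across v@16): 16 holes -> [(3, 5), (3, 10), (3, 21), (3, 26), (4, 5), (4, 10), (4, 21), (4, 26), (9, 5), (9, 10), (9, 21), (9, 26), (12, 5), (12, 10), (12, 21), (12, 26)]

Answer: 16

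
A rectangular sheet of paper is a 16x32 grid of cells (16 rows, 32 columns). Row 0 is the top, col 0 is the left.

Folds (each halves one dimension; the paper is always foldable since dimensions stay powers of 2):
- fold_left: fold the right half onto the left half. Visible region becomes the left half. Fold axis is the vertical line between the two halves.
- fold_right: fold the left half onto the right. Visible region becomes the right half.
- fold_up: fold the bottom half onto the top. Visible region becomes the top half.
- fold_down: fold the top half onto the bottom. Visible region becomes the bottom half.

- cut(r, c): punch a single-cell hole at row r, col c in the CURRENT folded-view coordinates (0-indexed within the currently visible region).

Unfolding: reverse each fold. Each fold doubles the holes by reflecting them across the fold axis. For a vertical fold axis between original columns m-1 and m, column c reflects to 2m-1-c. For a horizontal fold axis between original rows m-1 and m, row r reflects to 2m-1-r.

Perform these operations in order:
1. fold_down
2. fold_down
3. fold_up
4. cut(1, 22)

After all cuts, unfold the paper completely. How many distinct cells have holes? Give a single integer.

Answer: 8

Derivation:
Op 1 fold_down: fold axis h@8; visible region now rows[8,16) x cols[0,32) = 8x32
Op 2 fold_down: fold axis h@12; visible region now rows[12,16) x cols[0,32) = 4x32
Op 3 fold_up: fold axis h@14; visible region now rows[12,14) x cols[0,32) = 2x32
Op 4 cut(1, 22): punch at orig (13,22); cuts so far [(13, 22)]; region rows[12,14) x cols[0,32) = 2x32
Unfold 1 (reflect across h@14): 2 holes -> [(13, 22), (14, 22)]
Unfold 2 (reflect across h@12): 4 holes -> [(9, 22), (10, 22), (13, 22), (14, 22)]
Unfold 3 (reflect across h@8): 8 holes -> [(1, 22), (2, 22), (5, 22), (6, 22), (9, 22), (10, 22), (13, 22), (14, 22)]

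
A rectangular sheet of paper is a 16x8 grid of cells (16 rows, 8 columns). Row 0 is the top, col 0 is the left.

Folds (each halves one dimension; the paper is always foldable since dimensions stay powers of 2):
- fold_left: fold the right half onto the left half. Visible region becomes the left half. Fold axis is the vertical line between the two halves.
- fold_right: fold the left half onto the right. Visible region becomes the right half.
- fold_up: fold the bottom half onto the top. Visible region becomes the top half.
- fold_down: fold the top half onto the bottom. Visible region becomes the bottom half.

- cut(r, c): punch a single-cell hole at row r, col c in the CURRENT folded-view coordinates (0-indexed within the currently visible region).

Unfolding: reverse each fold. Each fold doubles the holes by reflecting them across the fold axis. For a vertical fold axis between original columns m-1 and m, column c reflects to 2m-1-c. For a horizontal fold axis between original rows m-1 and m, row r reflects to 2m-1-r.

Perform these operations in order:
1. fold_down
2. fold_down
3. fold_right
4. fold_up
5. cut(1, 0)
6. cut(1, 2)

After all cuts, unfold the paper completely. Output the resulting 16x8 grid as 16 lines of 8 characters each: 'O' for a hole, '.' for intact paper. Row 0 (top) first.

Answer: ........
.O.OO.O.
.O.OO.O.
........
........
.O.OO.O.
.O.OO.O.
........
........
.O.OO.O.
.O.OO.O.
........
........
.O.OO.O.
.O.OO.O.
........

Derivation:
Op 1 fold_down: fold axis h@8; visible region now rows[8,16) x cols[0,8) = 8x8
Op 2 fold_down: fold axis h@12; visible region now rows[12,16) x cols[0,8) = 4x8
Op 3 fold_right: fold axis v@4; visible region now rows[12,16) x cols[4,8) = 4x4
Op 4 fold_up: fold axis h@14; visible region now rows[12,14) x cols[4,8) = 2x4
Op 5 cut(1, 0): punch at orig (13,4); cuts so far [(13, 4)]; region rows[12,14) x cols[4,8) = 2x4
Op 6 cut(1, 2): punch at orig (13,6); cuts so far [(13, 4), (13, 6)]; region rows[12,14) x cols[4,8) = 2x4
Unfold 1 (reflect across h@14): 4 holes -> [(13, 4), (13, 6), (14, 4), (14, 6)]
Unfold 2 (reflect across v@4): 8 holes -> [(13, 1), (13, 3), (13, 4), (13, 6), (14, 1), (14, 3), (14, 4), (14, 6)]
Unfold 3 (reflect across h@12): 16 holes -> [(9, 1), (9, 3), (9, 4), (9, 6), (10, 1), (10, 3), (10, 4), (10, 6), (13, 1), (13, 3), (13, 4), (13, 6), (14, 1), (14, 3), (14, 4), (14, 6)]
Unfold 4 (reflect across h@8): 32 holes -> [(1, 1), (1, 3), (1, 4), (1, 6), (2, 1), (2, 3), (2, 4), (2, 6), (5, 1), (5, 3), (5, 4), (5, 6), (6, 1), (6, 3), (6, 4), (6, 6), (9, 1), (9, 3), (9, 4), (9, 6), (10, 1), (10, 3), (10, 4), (10, 6), (13, 1), (13, 3), (13, 4), (13, 6), (14, 1), (14, 3), (14, 4), (14, 6)]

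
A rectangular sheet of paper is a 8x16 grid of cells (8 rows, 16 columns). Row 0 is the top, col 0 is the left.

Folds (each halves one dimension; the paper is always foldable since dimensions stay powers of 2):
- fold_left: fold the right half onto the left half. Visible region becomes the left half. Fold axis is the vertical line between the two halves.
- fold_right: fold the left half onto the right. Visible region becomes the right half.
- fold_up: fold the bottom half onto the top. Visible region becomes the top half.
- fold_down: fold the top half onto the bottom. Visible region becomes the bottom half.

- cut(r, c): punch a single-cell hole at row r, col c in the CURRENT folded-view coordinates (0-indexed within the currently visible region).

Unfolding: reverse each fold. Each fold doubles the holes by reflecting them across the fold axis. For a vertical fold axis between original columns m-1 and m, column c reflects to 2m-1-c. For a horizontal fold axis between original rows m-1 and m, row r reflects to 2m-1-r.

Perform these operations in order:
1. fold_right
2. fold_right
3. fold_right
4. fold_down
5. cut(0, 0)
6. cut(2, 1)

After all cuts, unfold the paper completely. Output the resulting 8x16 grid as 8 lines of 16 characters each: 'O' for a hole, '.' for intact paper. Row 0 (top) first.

Op 1 fold_right: fold axis v@8; visible region now rows[0,8) x cols[8,16) = 8x8
Op 2 fold_right: fold axis v@12; visible region now rows[0,8) x cols[12,16) = 8x4
Op 3 fold_right: fold axis v@14; visible region now rows[0,8) x cols[14,16) = 8x2
Op 4 fold_down: fold axis h@4; visible region now rows[4,8) x cols[14,16) = 4x2
Op 5 cut(0, 0): punch at orig (4,14); cuts so far [(4, 14)]; region rows[4,8) x cols[14,16) = 4x2
Op 6 cut(2, 1): punch at orig (6,15); cuts so far [(4, 14), (6, 15)]; region rows[4,8) x cols[14,16) = 4x2
Unfold 1 (reflect across h@4): 4 holes -> [(1, 15), (3, 14), (4, 14), (6, 15)]
Unfold 2 (reflect across v@14): 8 holes -> [(1, 12), (1, 15), (3, 13), (3, 14), (4, 13), (4, 14), (6, 12), (6, 15)]
Unfold 3 (reflect across v@12): 16 holes -> [(1, 8), (1, 11), (1, 12), (1, 15), (3, 9), (3, 10), (3, 13), (3, 14), (4, 9), (4, 10), (4, 13), (4, 14), (6, 8), (6, 11), (6, 12), (6, 15)]
Unfold 4 (reflect across v@8): 32 holes -> [(1, 0), (1, 3), (1, 4), (1, 7), (1, 8), (1, 11), (1, 12), (1, 15), (3, 1), (3, 2), (3, 5), (3, 6), (3, 9), (3, 10), (3, 13), (3, 14), (4, 1), (4, 2), (4, 5), (4, 6), (4, 9), (4, 10), (4, 13), (4, 14), (6, 0), (6, 3), (6, 4), (6, 7), (6, 8), (6, 11), (6, 12), (6, 15)]

Answer: ................
O..OO..OO..OO..O
................
.OO..OO..OO..OO.
.OO..OO..OO..OO.
................
O..OO..OO..OO..O
................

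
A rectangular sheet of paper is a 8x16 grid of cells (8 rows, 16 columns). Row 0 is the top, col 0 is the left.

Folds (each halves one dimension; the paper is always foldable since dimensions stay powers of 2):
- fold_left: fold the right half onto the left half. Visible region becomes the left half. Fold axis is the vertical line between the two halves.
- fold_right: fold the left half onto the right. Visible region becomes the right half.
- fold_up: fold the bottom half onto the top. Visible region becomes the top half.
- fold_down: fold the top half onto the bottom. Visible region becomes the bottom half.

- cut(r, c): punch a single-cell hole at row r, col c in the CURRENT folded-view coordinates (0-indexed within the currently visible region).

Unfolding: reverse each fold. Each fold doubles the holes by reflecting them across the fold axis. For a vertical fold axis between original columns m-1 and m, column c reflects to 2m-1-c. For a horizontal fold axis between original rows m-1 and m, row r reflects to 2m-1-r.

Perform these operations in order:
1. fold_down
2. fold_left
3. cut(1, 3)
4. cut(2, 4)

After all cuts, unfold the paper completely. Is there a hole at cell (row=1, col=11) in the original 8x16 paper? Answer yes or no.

Op 1 fold_down: fold axis h@4; visible region now rows[4,8) x cols[0,16) = 4x16
Op 2 fold_left: fold axis v@8; visible region now rows[4,8) x cols[0,8) = 4x8
Op 3 cut(1, 3): punch at orig (5,3); cuts so far [(5, 3)]; region rows[4,8) x cols[0,8) = 4x8
Op 4 cut(2, 4): punch at orig (6,4); cuts so far [(5, 3), (6, 4)]; region rows[4,8) x cols[0,8) = 4x8
Unfold 1 (reflect across v@8): 4 holes -> [(5, 3), (5, 12), (6, 4), (6, 11)]
Unfold 2 (reflect across h@4): 8 holes -> [(1, 4), (1, 11), (2, 3), (2, 12), (5, 3), (5, 12), (6, 4), (6, 11)]
Holes: [(1, 4), (1, 11), (2, 3), (2, 12), (5, 3), (5, 12), (6, 4), (6, 11)]

Answer: yes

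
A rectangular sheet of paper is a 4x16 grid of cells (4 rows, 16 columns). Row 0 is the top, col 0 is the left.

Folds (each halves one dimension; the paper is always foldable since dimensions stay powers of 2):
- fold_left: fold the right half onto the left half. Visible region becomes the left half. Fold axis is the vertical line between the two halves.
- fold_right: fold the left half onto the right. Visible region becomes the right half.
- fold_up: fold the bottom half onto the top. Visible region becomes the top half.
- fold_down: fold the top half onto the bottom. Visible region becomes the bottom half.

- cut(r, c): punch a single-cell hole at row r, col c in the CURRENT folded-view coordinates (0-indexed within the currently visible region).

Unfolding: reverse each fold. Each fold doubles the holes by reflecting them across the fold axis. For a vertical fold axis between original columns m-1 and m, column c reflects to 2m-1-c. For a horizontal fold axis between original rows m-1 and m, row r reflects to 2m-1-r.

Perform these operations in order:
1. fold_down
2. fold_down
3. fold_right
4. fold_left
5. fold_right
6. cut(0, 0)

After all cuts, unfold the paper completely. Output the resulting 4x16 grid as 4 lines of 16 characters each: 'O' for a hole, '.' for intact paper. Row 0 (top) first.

Answer: .OO..OO..OO..OO.
.OO..OO..OO..OO.
.OO..OO..OO..OO.
.OO..OO..OO..OO.

Derivation:
Op 1 fold_down: fold axis h@2; visible region now rows[2,4) x cols[0,16) = 2x16
Op 2 fold_down: fold axis h@3; visible region now rows[3,4) x cols[0,16) = 1x16
Op 3 fold_right: fold axis v@8; visible region now rows[3,4) x cols[8,16) = 1x8
Op 4 fold_left: fold axis v@12; visible region now rows[3,4) x cols[8,12) = 1x4
Op 5 fold_right: fold axis v@10; visible region now rows[3,4) x cols[10,12) = 1x2
Op 6 cut(0, 0): punch at orig (3,10); cuts so far [(3, 10)]; region rows[3,4) x cols[10,12) = 1x2
Unfold 1 (reflect across v@10): 2 holes -> [(3, 9), (3, 10)]
Unfold 2 (reflect across v@12): 4 holes -> [(3, 9), (3, 10), (3, 13), (3, 14)]
Unfold 3 (reflect across v@8): 8 holes -> [(3, 1), (3, 2), (3, 5), (3, 6), (3, 9), (3, 10), (3, 13), (3, 14)]
Unfold 4 (reflect across h@3): 16 holes -> [(2, 1), (2, 2), (2, 5), (2, 6), (2, 9), (2, 10), (2, 13), (2, 14), (3, 1), (3, 2), (3, 5), (3, 6), (3, 9), (3, 10), (3, 13), (3, 14)]
Unfold 5 (reflect across h@2): 32 holes -> [(0, 1), (0, 2), (0, 5), (0, 6), (0, 9), (0, 10), (0, 13), (0, 14), (1, 1), (1, 2), (1, 5), (1, 6), (1, 9), (1, 10), (1, 13), (1, 14), (2, 1), (2, 2), (2, 5), (2, 6), (2, 9), (2, 10), (2, 13), (2, 14), (3, 1), (3, 2), (3, 5), (3, 6), (3, 9), (3, 10), (3, 13), (3, 14)]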